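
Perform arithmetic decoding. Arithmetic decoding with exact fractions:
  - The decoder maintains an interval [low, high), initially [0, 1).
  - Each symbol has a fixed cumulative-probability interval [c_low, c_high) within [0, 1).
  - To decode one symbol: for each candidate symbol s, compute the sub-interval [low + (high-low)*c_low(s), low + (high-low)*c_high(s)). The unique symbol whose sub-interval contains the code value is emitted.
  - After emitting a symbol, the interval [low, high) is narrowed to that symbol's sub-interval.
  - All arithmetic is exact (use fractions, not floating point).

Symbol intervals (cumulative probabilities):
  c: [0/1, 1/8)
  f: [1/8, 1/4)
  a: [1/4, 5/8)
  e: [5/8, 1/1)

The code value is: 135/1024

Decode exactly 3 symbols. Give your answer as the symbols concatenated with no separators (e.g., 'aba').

Step 1: interval [0/1, 1/1), width = 1/1 - 0/1 = 1/1
  'c': [0/1 + 1/1*0/1, 0/1 + 1/1*1/8) = [0/1, 1/8)
  'f': [0/1 + 1/1*1/8, 0/1 + 1/1*1/4) = [1/8, 1/4) <- contains code 135/1024
  'a': [0/1 + 1/1*1/4, 0/1 + 1/1*5/8) = [1/4, 5/8)
  'e': [0/1 + 1/1*5/8, 0/1 + 1/1*1/1) = [5/8, 1/1)
  emit 'f', narrow to [1/8, 1/4)
Step 2: interval [1/8, 1/4), width = 1/4 - 1/8 = 1/8
  'c': [1/8 + 1/8*0/1, 1/8 + 1/8*1/8) = [1/8, 9/64) <- contains code 135/1024
  'f': [1/8 + 1/8*1/8, 1/8 + 1/8*1/4) = [9/64, 5/32)
  'a': [1/8 + 1/8*1/4, 1/8 + 1/8*5/8) = [5/32, 13/64)
  'e': [1/8 + 1/8*5/8, 1/8 + 1/8*1/1) = [13/64, 1/4)
  emit 'c', narrow to [1/8, 9/64)
Step 3: interval [1/8, 9/64), width = 9/64 - 1/8 = 1/64
  'c': [1/8 + 1/64*0/1, 1/8 + 1/64*1/8) = [1/8, 65/512)
  'f': [1/8 + 1/64*1/8, 1/8 + 1/64*1/4) = [65/512, 33/256)
  'a': [1/8 + 1/64*1/4, 1/8 + 1/64*5/8) = [33/256, 69/512) <- contains code 135/1024
  'e': [1/8 + 1/64*5/8, 1/8 + 1/64*1/1) = [69/512, 9/64)
  emit 'a', narrow to [33/256, 69/512)

Answer: fca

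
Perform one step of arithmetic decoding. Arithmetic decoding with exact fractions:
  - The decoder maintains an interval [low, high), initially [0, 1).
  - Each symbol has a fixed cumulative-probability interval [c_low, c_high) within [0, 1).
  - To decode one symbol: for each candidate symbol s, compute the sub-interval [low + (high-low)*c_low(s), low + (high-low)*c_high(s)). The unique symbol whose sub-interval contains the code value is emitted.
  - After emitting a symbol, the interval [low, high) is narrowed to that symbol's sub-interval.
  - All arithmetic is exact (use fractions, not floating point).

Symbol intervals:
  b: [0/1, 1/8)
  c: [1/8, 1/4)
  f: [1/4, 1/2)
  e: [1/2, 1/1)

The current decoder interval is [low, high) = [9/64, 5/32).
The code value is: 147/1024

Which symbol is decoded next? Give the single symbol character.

Interval width = high − low = 5/32 − 9/64 = 1/64
Scaled code = (code − low) / width = (147/1024 − 9/64) / 1/64 = 3/16
  b: [0/1, 1/8) 
  c: [1/8, 1/4) ← scaled code falls here ✓
  f: [1/4, 1/2) 
  e: [1/2, 1/1) 

Answer: c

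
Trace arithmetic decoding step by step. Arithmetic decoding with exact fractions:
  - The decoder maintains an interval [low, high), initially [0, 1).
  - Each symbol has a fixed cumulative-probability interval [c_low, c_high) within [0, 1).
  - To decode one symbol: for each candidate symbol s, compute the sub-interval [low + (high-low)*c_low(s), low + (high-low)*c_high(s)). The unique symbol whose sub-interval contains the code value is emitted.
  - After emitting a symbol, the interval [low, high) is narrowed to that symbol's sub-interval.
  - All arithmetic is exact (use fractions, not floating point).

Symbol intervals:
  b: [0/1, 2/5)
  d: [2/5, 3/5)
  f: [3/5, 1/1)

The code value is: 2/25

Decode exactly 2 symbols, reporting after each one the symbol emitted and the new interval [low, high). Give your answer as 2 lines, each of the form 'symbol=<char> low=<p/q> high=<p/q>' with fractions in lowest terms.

Step 1: interval [0/1, 1/1), width = 1/1 - 0/1 = 1/1
  'b': [0/1 + 1/1*0/1, 0/1 + 1/1*2/5) = [0/1, 2/5) <- contains code 2/25
  'd': [0/1 + 1/1*2/5, 0/1 + 1/1*3/5) = [2/5, 3/5)
  'f': [0/1 + 1/1*3/5, 0/1 + 1/1*1/1) = [3/5, 1/1)
  emit 'b', narrow to [0/1, 2/5)
Step 2: interval [0/1, 2/5), width = 2/5 - 0/1 = 2/5
  'b': [0/1 + 2/5*0/1, 0/1 + 2/5*2/5) = [0/1, 4/25) <- contains code 2/25
  'd': [0/1 + 2/5*2/5, 0/1 + 2/5*3/5) = [4/25, 6/25)
  'f': [0/1 + 2/5*3/5, 0/1 + 2/5*1/1) = [6/25, 2/5)
  emit 'b', narrow to [0/1, 4/25)

Answer: symbol=b low=0/1 high=2/5
symbol=b low=0/1 high=4/25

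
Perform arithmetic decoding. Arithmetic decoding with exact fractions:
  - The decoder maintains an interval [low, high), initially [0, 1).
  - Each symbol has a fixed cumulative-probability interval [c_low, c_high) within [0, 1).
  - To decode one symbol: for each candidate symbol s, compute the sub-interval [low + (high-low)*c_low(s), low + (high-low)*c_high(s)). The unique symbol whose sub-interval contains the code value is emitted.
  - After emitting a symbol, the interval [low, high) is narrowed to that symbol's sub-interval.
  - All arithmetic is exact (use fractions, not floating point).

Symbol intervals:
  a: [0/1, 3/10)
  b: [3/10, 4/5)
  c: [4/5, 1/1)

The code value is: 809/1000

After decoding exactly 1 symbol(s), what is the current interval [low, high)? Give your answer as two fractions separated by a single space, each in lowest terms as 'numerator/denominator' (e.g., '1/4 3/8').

Answer: 4/5 1/1

Derivation:
Step 1: interval [0/1, 1/1), width = 1/1 - 0/1 = 1/1
  'a': [0/1 + 1/1*0/1, 0/1 + 1/1*3/10) = [0/1, 3/10)
  'b': [0/1 + 1/1*3/10, 0/1 + 1/1*4/5) = [3/10, 4/5)
  'c': [0/1 + 1/1*4/5, 0/1 + 1/1*1/1) = [4/5, 1/1) <- contains code 809/1000
  emit 'c', narrow to [4/5, 1/1)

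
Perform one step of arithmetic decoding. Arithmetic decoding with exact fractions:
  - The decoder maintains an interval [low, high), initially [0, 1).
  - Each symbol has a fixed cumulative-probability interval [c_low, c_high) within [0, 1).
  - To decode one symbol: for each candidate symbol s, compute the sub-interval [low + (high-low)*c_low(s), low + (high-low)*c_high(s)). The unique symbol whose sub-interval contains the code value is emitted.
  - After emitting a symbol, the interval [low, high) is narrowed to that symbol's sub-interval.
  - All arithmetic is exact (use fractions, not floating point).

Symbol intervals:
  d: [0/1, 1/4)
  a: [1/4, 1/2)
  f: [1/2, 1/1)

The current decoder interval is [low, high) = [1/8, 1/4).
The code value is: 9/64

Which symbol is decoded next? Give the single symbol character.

Answer: d

Derivation:
Interval width = high − low = 1/4 − 1/8 = 1/8
Scaled code = (code − low) / width = (9/64 − 1/8) / 1/8 = 1/8
  d: [0/1, 1/4) ← scaled code falls here ✓
  a: [1/4, 1/2) 
  f: [1/2, 1/1) 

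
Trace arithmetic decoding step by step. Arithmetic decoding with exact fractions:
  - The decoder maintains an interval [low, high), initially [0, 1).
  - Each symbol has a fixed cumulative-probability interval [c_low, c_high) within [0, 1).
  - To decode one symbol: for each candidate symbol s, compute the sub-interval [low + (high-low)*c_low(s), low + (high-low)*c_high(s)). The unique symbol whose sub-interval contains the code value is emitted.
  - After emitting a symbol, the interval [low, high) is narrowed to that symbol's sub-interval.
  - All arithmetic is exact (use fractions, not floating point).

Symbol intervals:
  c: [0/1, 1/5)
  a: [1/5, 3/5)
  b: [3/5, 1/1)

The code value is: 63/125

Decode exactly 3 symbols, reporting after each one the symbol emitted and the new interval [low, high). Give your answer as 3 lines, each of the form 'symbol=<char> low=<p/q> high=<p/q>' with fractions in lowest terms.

Answer: symbol=a low=1/5 high=3/5
symbol=b low=11/25 high=3/5
symbol=a low=59/125 high=67/125

Derivation:
Step 1: interval [0/1, 1/1), width = 1/1 - 0/1 = 1/1
  'c': [0/1 + 1/1*0/1, 0/1 + 1/1*1/5) = [0/1, 1/5)
  'a': [0/1 + 1/1*1/5, 0/1 + 1/1*3/5) = [1/5, 3/5) <- contains code 63/125
  'b': [0/1 + 1/1*3/5, 0/1 + 1/1*1/1) = [3/5, 1/1)
  emit 'a', narrow to [1/5, 3/5)
Step 2: interval [1/5, 3/5), width = 3/5 - 1/5 = 2/5
  'c': [1/5 + 2/5*0/1, 1/5 + 2/5*1/5) = [1/5, 7/25)
  'a': [1/5 + 2/5*1/5, 1/5 + 2/5*3/5) = [7/25, 11/25)
  'b': [1/5 + 2/5*3/5, 1/5 + 2/5*1/1) = [11/25, 3/5) <- contains code 63/125
  emit 'b', narrow to [11/25, 3/5)
Step 3: interval [11/25, 3/5), width = 3/5 - 11/25 = 4/25
  'c': [11/25 + 4/25*0/1, 11/25 + 4/25*1/5) = [11/25, 59/125)
  'a': [11/25 + 4/25*1/5, 11/25 + 4/25*3/5) = [59/125, 67/125) <- contains code 63/125
  'b': [11/25 + 4/25*3/5, 11/25 + 4/25*1/1) = [67/125, 3/5)
  emit 'a', narrow to [59/125, 67/125)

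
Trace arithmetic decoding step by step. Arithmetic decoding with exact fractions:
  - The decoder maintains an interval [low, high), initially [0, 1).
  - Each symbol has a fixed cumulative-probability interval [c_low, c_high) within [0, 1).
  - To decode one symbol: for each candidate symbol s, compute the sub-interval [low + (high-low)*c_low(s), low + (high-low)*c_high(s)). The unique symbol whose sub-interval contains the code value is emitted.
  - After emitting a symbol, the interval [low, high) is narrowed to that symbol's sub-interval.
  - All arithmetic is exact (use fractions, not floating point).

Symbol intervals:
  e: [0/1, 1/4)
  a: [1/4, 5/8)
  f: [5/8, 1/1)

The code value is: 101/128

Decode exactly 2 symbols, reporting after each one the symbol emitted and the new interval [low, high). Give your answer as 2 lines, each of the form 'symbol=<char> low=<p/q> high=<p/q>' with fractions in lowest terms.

Step 1: interval [0/1, 1/1), width = 1/1 - 0/1 = 1/1
  'e': [0/1 + 1/1*0/1, 0/1 + 1/1*1/4) = [0/1, 1/4)
  'a': [0/1 + 1/1*1/4, 0/1 + 1/1*5/8) = [1/4, 5/8)
  'f': [0/1 + 1/1*5/8, 0/1 + 1/1*1/1) = [5/8, 1/1) <- contains code 101/128
  emit 'f', narrow to [5/8, 1/1)
Step 2: interval [5/8, 1/1), width = 1/1 - 5/8 = 3/8
  'e': [5/8 + 3/8*0/1, 5/8 + 3/8*1/4) = [5/8, 23/32)
  'a': [5/8 + 3/8*1/4, 5/8 + 3/8*5/8) = [23/32, 55/64) <- contains code 101/128
  'f': [5/8 + 3/8*5/8, 5/8 + 3/8*1/1) = [55/64, 1/1)
  emit 'a', narrow to [23/32, 55/64)

Answer: symbol=f low=5/8 high=1/1
symbol=a low=23/32 high=55/64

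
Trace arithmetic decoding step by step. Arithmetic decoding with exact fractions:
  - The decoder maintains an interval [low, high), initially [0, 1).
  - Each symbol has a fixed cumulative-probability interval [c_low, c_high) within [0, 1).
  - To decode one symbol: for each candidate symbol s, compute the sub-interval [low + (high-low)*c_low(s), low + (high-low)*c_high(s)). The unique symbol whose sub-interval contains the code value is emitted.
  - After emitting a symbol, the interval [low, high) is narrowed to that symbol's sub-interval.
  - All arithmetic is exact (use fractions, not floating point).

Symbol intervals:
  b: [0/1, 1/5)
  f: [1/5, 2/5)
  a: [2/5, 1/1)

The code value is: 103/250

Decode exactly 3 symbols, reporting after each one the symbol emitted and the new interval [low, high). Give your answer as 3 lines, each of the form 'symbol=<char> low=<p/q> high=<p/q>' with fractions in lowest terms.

Step 1: interval [0/1, 1/1), width = 1/1 - 0/1 = 1/1
  'b': [0/1 + 1/1*0/1, 0/1 + 1/1*1/5) = [0/1, 1/5)
  'f': [0/1 + 1/1*1/5, 0/1 + 1/1*2/5) = [1/5, 2/5)
  'a': [0/1 + 1/1*2/5, 0/1 + 1/1*1/1) = [2/5, 1/1) <- contains code 103/250
  emit 'a', narrow to [2/5, 1/1)
Step 2: interval [2/5, 1/1), width = 1/1 - 2/5 = 3/5
  'b': [2/5 + 3/5*0/1, 2/5 + 3/5*1/5) = [2/5, 13/25) <- contains code 103/250
  'f': [2/5 + 3/5*1/5, 2/5 + 3/5*2/5) = [13/25, 16/25)
  'a': [2/5 + 3/5*2/5, 2/5 + 3/5*1/1) = [16/25, 1/1)
  emit 'b', narrow to [2/5, 13/25)
Step 3: interval [2/5, 13/25), width = 13/25 - 2/5 = 3/25
  'b': [2/5 + 3/25*0/1, 2/5 + 3/25*1/5) = [2/5, 53/125) <- contains code 103/250
  'f': [2/5 + 3/25*1/5, 2/5 + 3/25*2/5) = [53/125, 56/125)
  'a': [2/5 + 3/25*2/5, 2/5 + 3/25*1/1) = [56/125, 13/25)
  emit 'b', narrow to [2/5, 53/125)

Answer: symbol=a low=2/5 high=1/1
symbol=b low=2/5 high=13/25
symbol=b low=2/5 high=53/125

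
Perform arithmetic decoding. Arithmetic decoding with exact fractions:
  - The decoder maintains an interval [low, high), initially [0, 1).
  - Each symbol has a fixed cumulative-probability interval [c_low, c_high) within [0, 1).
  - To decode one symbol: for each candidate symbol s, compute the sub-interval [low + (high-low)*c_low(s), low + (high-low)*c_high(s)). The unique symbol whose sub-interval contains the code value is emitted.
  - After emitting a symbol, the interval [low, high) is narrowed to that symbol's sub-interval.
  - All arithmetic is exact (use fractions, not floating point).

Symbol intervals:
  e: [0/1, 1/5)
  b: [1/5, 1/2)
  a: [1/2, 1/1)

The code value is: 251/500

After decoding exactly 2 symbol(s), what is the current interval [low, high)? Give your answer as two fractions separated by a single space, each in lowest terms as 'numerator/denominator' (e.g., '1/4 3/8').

Step 1: interval [0/1, 1/1), width = 1/1 - 0/1 = 1/1
  'e': [0/1 + 1/1*0/1, 0/1 + 1/1*1/5) = [0/1, 1/5)
  'b': [0/1 + 1/1*1/5, 0/1 + 1/1*1/2) = [1/5, 1/2)
  'a': [0/1 + 1/1*1/2, 0/1 + 1/1*1/1) = [1/2, 1/1) <- contains code 251/500
  emit 'a', narrow to [1/2, 1/1)
Step 2: interval [1/2, 1/1), width = 1/1 - 1/2 = 1/2
  'e': [1/2 + 1/2*0/1, 1/2 + 1/2*1/5) = [1/2, 3/5) <- contains code 251/500
  'b': [1/2 + 1/2*1/5, 1/2 + 1/2*1/2) = [3/5, 3/4)
  'a': [1/2 + 1/2*1/2, 1/2 + 1/2*1/1) = [3/4, 1/1)
  emit 'e', narrow to [1/2, 3/5)

Answer: 1/2 3/5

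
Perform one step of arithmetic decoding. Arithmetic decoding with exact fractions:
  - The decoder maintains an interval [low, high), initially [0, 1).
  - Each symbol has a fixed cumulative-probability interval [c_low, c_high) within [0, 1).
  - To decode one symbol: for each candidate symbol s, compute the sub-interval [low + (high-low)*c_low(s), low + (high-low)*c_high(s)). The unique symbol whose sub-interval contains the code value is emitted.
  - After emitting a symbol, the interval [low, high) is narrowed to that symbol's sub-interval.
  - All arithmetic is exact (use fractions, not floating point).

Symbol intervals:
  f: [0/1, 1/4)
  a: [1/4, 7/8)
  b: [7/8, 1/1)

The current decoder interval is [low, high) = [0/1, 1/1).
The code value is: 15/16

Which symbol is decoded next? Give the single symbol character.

Interval width = high − low = 1/1 − 0/1 = 1/1
Scaled code = (code − low) / width = (15/16 − 0/1) / 1/1 = 15/16
  f: [0/1, 1/4) 
  a: [1/4, 7/8) 
  b: [7/8, 1/1) ← scaled code falls here ✓

Answer: b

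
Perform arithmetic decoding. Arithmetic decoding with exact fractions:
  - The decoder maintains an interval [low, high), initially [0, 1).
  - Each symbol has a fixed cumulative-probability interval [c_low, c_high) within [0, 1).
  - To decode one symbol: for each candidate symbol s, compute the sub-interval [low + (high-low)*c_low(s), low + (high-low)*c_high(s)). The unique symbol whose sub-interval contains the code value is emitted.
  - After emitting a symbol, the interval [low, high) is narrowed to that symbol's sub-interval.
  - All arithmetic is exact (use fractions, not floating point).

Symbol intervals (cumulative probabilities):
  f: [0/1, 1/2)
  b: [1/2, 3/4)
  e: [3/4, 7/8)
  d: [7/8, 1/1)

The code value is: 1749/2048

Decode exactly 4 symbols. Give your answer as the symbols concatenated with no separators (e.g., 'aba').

Step 1: interval [0/1, 1/1), width = 1/1 - 0/1 = 1/1
  'f': [0/1 + 1/1*0/1, 0/1 + 1/1*1/2) = [0/1, 1/2)
  'b': [0/1 + 1/1*1/2, 0/1 + 1/1*3/4) = [1/2, 3/4)
  'e': [0/1 + 1/1*3/4, 0/1 + 1/1*7/8) = [3/4, 7/8) <- contains code 1749/2048
  'd': [0/1 + 1/1*7/8, 0/1 + 1/1*1/1) = [7/8, 1/1)
  emit 'e', narrow to [3/4, 7/8)
Step 2: interval [3/4, 7/8), width = 7/8 - 3/4 = 1/8
  'f': [3/4 + 1/8*0/1, 3/4 + 1/8*1/2) = [3/4, 13/16)
  'b': [3/4 + 1/8*1/2, 3/4 + 1/8*3/4) = [13/16, 27/32)
  'e': [3/4 + 1/8*3/4, 3/4 + 1/8*7/8) = [27/32, 55/64) <- contains code 1749/2048
  'd': [3/4 + 1/8*7/8, 3/4 + 1/8*1/1) = [55/64, 7/8)
  emit 'e', narrow to [27/32, 55/64)
Step 3: interval [27/32, 55/64), width = 55/64 - 27/32 = 1/64
  'f': [27/32 + 1/64*0/1, 27/32 + 1/64*1/2) = [27/32, 109/128)
  'b': [27/32 + 1/64*1/2, 27/32 + 1/64*3/4) = [109/128, 219/256) <- contains code 1749/2048
  'e': [27/32 + 1/64*3/4, 27/32 + 1/64*7/8) = [219/256, 439/512)
  'd': [27/32 + 1/64*7/8, 27/32 + 1/64*1/1) = [439/512, 55/64)
  emit 'b', narrow to [109/128, 219/256)
Step 4: interval [109/128, 219/256), width = 219/256 - 109/128 = 1/256
  'f': [109/128 + 1/256*0/1, 109/128 + 1/256*1/2) = [109/128, 437/512)
  'b': [109/128 + 1/256*1/2, 109/128 + 1/256*3/4) = [437/512, 875/1024) <- contains code 1749/2048
  'e': [109/128 + 1/256*3/4, 109/128 + 1/256*7/8) = [875/1024, 1751/2048)
  'd': [109/128 + 1/256*7/8, 109/128 + 1/256*1/1) = [1751/2048, 219/256)
  emit 'b', narrow to [437/512, 875/1024)

Answer: eebb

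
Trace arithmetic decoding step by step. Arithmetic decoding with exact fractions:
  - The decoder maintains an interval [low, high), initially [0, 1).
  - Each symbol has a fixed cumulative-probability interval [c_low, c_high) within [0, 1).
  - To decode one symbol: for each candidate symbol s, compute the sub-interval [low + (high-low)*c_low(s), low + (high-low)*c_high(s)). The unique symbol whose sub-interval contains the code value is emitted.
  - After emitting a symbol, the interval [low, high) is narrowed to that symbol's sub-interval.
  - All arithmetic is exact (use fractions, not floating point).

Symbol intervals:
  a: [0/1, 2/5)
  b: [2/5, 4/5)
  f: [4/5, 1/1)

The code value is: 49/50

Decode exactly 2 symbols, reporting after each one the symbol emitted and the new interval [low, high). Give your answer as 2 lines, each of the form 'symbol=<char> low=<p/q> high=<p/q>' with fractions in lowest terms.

Step 1: interval [0/1, 1/1), width = 1/1 - 0/1 = 1/1
  'a': [0/1 + 1/1*0/1, 0/1 + 1/1*2/5) = [0/1, 2/5)
  'b': [0/1 + 1/1*2/5, 0/1 + 1/1*4/5) = [2/5, 4/5)
  'f': [0/1 + 1/1*4/5, 0/1 + 1/1*1/1) = [4/5, 1/1) <- contains code 49/50
  emit 'f', narrow to [4/5, 1/1)
Step 2: interval [4/5, 1/1), width = 1/1 - 4/5 = 1/5
  'a': [4/5 + 1/5*0/1, 4/5 + 1/5*2/5) = [4/5, 22/25)
  'b': [4/5 + 1/5*2/5, 4/5 + 1/5*4/5) = [22/25, 24/25)
  'f': [4/5 + 1/5*4/5, 4/5 + 1/5*1/1) = [24/25, 1/1) <- contains code 49/50
  emit 'f', narrow to [24/25, 1/1)

Answer: symbol=f low=4/5 high=1/1
symbol=f low=24/25 high=1/1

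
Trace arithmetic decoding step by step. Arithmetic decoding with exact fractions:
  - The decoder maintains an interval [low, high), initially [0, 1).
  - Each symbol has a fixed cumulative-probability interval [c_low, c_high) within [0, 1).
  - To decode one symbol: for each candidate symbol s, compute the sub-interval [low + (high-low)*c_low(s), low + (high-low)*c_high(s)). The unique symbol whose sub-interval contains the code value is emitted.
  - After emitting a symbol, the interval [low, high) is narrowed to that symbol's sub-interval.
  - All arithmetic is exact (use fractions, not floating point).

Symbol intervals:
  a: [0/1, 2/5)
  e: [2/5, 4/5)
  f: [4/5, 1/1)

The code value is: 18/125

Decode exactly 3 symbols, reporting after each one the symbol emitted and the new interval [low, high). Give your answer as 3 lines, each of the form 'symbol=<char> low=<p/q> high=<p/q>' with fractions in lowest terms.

Answer: symbol=a low=0/1 high=2/5
symbol=a low=0/1 high=4/25
symbol=f low=16/125 high=4/25

Derivation:
Step 1: interval [0/1, 1/1), width = 1/1 - 0/1 = 1/1
  'a': [0/1 + 1/1*0/1, 0/1 + 1/1*2/5) = [0/1, 2/5) <- contains code 18/125
  'e': [0/1 + 1/1*2/5, 0/1 + 1/1*4/5) = [2/5, 4/5)
  'f': [0/1 + 1/1*4/5, 0/1 + 1/1*1/1) = [4/5, 1/1)
  emit 'a', narrow to [0/1, 2/5)
Step 2: interval [0/1, 2/5), width = 2/5 - 0/1 = 2/5
  'a': [0/1 + 2/5*0/1, 0/1 + 2/5*2/5) = [0/1, 4/25) <- contains code 18/125
  'e': [0/1 + 2/5*2/5, 0/1 + 2/5*4/5) = [4/25, 8/25)
  'f': [0/1 + 2/5*4/5, 0/1 + 2/5*1/1) = [8/25, 2/5)
  emit 'a', narrow to [0/1, 4/25)
Step 3: interval [0/1, 4/25), width = 4/25 - 0/1 = 4/25
  'a': [0/1 + 4/25*0/1, 0/1 + 4/25*2/5) = [0/1, 8/125)
  'e': [0/1 + 4/25*2/5, 0/1 + 4/25*4/5) = [8/125, 16/125)
  'f': [0/1 + 4/25*4/5, 0/1 + 4/25*1/1) = [16/125, 4/25) <- contains code 18/125
  emit 'f', narrow to [16/125, 4/25)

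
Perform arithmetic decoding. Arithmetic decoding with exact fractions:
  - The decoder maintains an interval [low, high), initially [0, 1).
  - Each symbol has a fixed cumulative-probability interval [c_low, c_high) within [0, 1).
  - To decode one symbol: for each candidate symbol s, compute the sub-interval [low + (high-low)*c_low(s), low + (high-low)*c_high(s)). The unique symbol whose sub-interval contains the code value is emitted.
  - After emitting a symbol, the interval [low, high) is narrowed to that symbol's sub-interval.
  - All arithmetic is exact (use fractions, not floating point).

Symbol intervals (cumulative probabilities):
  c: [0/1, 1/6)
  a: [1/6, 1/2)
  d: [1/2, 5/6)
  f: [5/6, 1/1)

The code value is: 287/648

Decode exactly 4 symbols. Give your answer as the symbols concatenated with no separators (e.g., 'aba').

Answer: adff

Derivation:
Step 1: interval [0/1, 1/1), width = 1/1 - 0/1 = 1/1
  'c': [0/1 + 1/1*0/1, 0/1 + 1/1*1/6) = [0/1, 1/6)
  'a': [0/1 + 1/1*1/6, 0/1 + 1/1*1/2) = [1/6, 1/2) <- contains code 287/648
  'd': [0/1 + 1/1*1/2, 0/1 + 1/1*5/6) = [1/2, 5/6)
  'f': [0/1 + 1/1*5/6, 0/1 + 1/1*1/1) = [5/6, 1/1)
  emit 'a', narrow to [1/6, 1/2)
Step 2: interval [1/6, 1/2), width = 1/2 - 1/6 = 1/3
  'c': [1/6 + 1/3*0/1, 1/6 + 1/3*1/6) = [1/6, 2/9)
  'a': [1/6 + 1/3*1/6, 1/6 + 1/3*1/2) = [2/9, 1/3)
  'd': [1/6 + 1/3*1/2, 1/6 + 1/3*5/6) = [1/3, 4/9) <- contains code 287/648
  'f': [1/6 + 1/3*5/6, 1/6 + 1/3*1/1) = [4/9, 1/2)
  emit 'd', narrow to [1/3, 4/9)
Step 3: interval [1/3, 4/9), width = 4/9 - 1/3 = 1/9
  'c': [1/3 + 1/9*0/1, 1/3 + 1/9*1/6) = [1/3, 19/54)
  'a': [1/3 + 1/9*1/6, 1/3 + 1/9*1/2) = [19/54, 7/18)
  'd': [1/3 + 1/9*1/2, 1/3 + 1/9*5/6) = [7/18, 23/54)
  'f': [1/3 + 1/9*5/6, 1/3 + 1/9*1/1) = [23/54, 4/9) <- contains code 287/648
  emit 'f', narrow to [23/54, 4/9)
Step 4: interval [23/54, 4/9), width = 4/9 - 23/54 = 1/54
  'c': [23/54 + 1/54*0/1, 23/54 + 1/54*1/6) = [23/54, 139/324)
  'a': [23/54 + 1/54*1/6, 23/54 + 1/54*1/2) = [139/324, 47/108)
  'd': [23/54 + 1/54*1/2, 23/54 + 1/54*5/6) = [47/108, 143/324)
  'f': [23/54 + 1/54*5/6, 23/54 + 1/54*1/1) = [143/324, 4/9) <- contains code 287/648
  emit 'f', narrow to [143/324, 4/9)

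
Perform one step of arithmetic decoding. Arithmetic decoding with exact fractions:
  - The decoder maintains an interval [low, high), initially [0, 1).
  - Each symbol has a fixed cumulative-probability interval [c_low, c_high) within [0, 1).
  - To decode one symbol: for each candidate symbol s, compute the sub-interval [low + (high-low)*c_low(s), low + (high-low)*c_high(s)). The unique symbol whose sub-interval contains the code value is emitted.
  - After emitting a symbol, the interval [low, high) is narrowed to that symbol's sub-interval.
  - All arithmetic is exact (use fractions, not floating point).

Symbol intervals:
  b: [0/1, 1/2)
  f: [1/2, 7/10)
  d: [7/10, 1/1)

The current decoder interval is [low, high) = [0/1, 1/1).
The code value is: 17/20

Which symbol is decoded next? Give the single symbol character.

Interval width = high − low = 1/1 − 0/1 = 1/1
Scaled code = (code − low) / width = (17/20 − 0/1) / 1/1 = 17/20
  b: [0/1, 1/2) 
  f: [1/2, 7/10) 
  d: [7/10, 1/1) ← scaled code falls here ✓

Answer: d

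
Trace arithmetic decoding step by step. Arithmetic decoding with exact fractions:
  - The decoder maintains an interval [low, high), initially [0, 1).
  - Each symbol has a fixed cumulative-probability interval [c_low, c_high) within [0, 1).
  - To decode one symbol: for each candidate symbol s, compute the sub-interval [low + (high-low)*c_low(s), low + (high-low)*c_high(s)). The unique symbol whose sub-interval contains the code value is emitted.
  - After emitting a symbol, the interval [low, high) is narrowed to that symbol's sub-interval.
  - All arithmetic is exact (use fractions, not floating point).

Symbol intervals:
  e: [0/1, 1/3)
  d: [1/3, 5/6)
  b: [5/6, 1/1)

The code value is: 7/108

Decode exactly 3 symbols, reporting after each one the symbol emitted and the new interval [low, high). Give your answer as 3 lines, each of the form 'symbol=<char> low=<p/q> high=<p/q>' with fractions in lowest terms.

Answer: symbol=e low=0/1 high=1/3
symbol=e low=0/1 high=1/9
symbol=d low=1/27 high=5/54

Derivation:
Step 1: interval [0/1, 1/1), width = 1/1 - 0/1 = 1/1
  'e': [0/1 + 1/1*0/1, 0/1 + 1/1*1/3) = [0/1, 1/3) <- contains code 7/108
  'd': [0/1 + 1/1*1/3, 0/1 + 1/1*5/6) = [1/3, 5/6)
  'b': [0/1 + 1/1*5/6, 0/1 + 1/1*1/1) = [5/6, 1/1)
  emit 'e', narrow to [0/1, 1/3)
Step 2: interval [0/1, 1/3), width = 1/3 - 0/1 = 1/3
  'e': [0/1 + 1/3*0/1, 0/1 + 1/3*1/3) = [0/1, 1/9) <- contains code 7/108
  'd': [0/1 + 1/3*1/3, 0/1 + 1/3*5/6) = [1/9, 5/18)
  'b': [0/1 + 1/3*5/6, 0/1 + 1/3*1/1) = [5/18, 1/3)
  emit 'e', narrow to [0/1, 1/9)
Step 3: interval [0/1, 1/9), width = 1/9 - 0/1 = 1/9
  'e': [0/1 + 1/9*0/1, 0/1 + 1/9*1/3) = [0/1, 1/27)
  'd': [0/1 + 1/9*1/3, 0/1 + 1/9*5/6) = [1/27, 5/54) <- contains code 7/108
  'b': [0/1 + 1/9*5/6, 0/1 + 1/9*1/1) = [5/54, 1/9)
  emit 'd', narrow to [1/27, 5/54)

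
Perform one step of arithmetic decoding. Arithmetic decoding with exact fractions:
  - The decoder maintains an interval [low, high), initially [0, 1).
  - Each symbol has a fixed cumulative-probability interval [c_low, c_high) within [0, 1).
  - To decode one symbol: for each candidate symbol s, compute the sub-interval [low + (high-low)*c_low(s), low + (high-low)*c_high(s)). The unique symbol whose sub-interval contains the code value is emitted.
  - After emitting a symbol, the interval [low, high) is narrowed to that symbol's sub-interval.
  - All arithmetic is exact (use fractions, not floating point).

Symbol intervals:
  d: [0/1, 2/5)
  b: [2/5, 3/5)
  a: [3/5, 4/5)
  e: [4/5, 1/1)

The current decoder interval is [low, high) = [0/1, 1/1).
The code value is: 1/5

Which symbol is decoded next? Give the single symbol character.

Interval width = high − low = 1/1 − 0/1 = 1/1
Scaled code = (code − low) / width = (1/5 − 0/1) / 1/1 = 1/5
  d: [0/1, 2/5) ← scaled code falls here ✓
  b: [2/5, 3/5) 
  a: [3/5, 4/5) 
  e: [4/5, 1/1) 

Answer: d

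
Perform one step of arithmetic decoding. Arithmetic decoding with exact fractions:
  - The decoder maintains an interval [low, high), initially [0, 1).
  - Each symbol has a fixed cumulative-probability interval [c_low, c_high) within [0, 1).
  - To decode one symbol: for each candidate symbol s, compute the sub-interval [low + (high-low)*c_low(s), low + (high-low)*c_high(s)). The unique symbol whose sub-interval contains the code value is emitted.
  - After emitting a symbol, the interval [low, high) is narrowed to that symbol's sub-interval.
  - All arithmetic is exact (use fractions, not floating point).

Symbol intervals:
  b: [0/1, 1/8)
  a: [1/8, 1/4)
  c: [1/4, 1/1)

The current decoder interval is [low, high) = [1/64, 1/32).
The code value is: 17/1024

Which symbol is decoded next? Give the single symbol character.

Answer: b

Derivation:
Interval width = high − low = 1/32 − 1/64 = 1/64
Scaled code = (code − low) / width = (17/1024 − 1/64) / 1/64 = 1/16
  b: [0/1, 1/8) ← scaled code falls here ✓
  a: [1/8, 1/4) 
  c: [1/4, 1/1) 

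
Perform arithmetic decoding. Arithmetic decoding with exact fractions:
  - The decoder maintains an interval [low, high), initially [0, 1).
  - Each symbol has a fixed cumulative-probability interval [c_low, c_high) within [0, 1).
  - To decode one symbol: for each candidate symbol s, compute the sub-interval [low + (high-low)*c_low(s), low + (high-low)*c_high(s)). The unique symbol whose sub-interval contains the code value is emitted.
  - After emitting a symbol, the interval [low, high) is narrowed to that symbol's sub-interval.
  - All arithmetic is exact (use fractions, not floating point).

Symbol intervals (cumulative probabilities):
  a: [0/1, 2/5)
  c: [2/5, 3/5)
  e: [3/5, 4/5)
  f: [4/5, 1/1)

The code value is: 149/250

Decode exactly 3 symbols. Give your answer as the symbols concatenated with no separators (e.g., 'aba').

Answer: cff

Derivation:
Step 1: interval [0/1, 1/1), width = 1/1 - 0/1 = 1/1
  'a': [0/1 + 1/1*0/1, 0/1 + 1/1*2/5) = [0/1, 2/5)
  'c': [0/1 + 1/1*2/5, 0/1 + 1/1*3/5) = [2/5, 3/5) <- contains code 149/250
  'e': [0/1 + 1/1*3/5, 0/1 + 1/1*4/5) = [3/5, 4/5)
  'f': [0/1 + 1/1*4/5, 0/1 + 1/1*1/1) = [4/5, 1/1)
  emit 'c', narrow to [2/5, 3/5)
Step 2: interval [2/5, 3/5), width = 3/5 - 2/5 = 1/5
  'a': [2/5 + 1/5*0/1, 2/5 + 1/5*2/5) = [2/5, 12/25)
  'c': [2/5 + 1/5*2/5, 2/5 + 1/5*3/5) = [12/25, 13/25)
  'e': [2/5 + 1/5*3/5, 2/5 + 1/5*4/5) = [13/25, 14/25)
  'f': [2/5 + 1/5*4/5, 2/5 + 1/5*1/1) = [14/25, 3/5) <- contains code 149/250
  emit 'f', narrow to [14/25, 3/5)
Step 3: interval [14/25, 3/5), width = 3/5 - 14/25 = 1/25
  'a': [14/25 + 1/25*0/1, 14/25 + 1/25*2/5) = [14/25, 72/125)
  'c': [14/25 + 1/25*2/5, 14/25 + 1/25*3/5) = [72/125, 73/125)
  'e': [14/25 + 1/25*3/5, 14/25 + 1/25*4/5) = [73/125, 74/125)
  'f': [14/25 + 1/25*4/5, 14/25 + 1/25*1/1) = [74/125, 3/5) <- contains code 149/250
  emit 'f', narrow to [74/125, 3/5)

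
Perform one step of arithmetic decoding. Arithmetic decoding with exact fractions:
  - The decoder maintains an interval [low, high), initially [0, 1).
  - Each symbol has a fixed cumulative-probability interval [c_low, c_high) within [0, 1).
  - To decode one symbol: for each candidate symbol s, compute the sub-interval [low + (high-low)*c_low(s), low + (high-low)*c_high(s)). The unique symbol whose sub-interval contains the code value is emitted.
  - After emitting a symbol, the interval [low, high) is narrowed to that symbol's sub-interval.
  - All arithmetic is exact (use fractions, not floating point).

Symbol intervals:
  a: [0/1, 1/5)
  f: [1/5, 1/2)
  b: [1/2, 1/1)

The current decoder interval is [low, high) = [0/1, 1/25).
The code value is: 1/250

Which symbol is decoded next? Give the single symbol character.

Interval width = high − low = 1/25 − 0/1 = 1/25
Scaled code = (code − low) / width = (1/250 − 0/1) / 1/25 = 1/10
  a: [0/1, 1/5) ← scaled code falls here ✓
  f: [1/5, 1/2) 
  b: [1/2, 1/1) 

Answer: a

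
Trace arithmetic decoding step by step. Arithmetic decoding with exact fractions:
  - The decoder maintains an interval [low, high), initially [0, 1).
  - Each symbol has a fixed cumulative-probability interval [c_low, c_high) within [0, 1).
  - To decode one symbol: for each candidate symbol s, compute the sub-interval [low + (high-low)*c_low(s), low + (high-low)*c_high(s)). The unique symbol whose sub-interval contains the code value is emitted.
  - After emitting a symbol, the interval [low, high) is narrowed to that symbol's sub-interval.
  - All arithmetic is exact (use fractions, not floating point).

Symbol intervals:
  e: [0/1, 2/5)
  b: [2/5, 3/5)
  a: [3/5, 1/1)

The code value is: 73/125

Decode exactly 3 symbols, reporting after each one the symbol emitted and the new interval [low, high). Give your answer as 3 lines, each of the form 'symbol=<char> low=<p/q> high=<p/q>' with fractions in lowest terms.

Step 1: interval [0/1, 1/1), width = 1/1 - 0/1 = 1/1
  'e': [0/1 + 1/1*0/1, 0/1 + 1/1*2/5) = [0/1, 2/5)
  'b': [0/1 + 1/1*2/5, 0/1 + 1/1*3/5) = [2/5, 3/5) <- contains code 73/125
  'a': [0/1 + 1/1*3/5, 0/1 + 1/1*1/1) = [3/5, 1/1)
  emit 'b', narrow to [2/5, 3/5)
Step 2: interval [2/5, 3/5), width = 3/5 - 2/5 = 1/5
  'e': [2/5 + 1/5*0/1, 2/5 + 1/5*2/5) = [2/5, 12/25)
  'b': [2/5 + 1/5*2/5, 2/5 + 1/5*3/5) = [12/25, 13/25)
  'a': [2/5 + 1/5*3/5, 2/5 + 1/5*1/1) = [13/25, 3/5) <- contains code 73/125
  emit 'a', narrow to [13/25, 3/5)
Step 3: interval [13/25, 3/5), width = 3/5 - 13/25 = 2/25
  'e': [13/25 + 2/25*0/1, 13/25 + 2/25*2/5) = [13/25, 69/125)
  'b': [13/25 + 2/25*2/5, 13/25 + 2/25*3/5) = [69/125, 71/125)
  'a': [13/25 + 2/25*3/5, 13/25 + 2/25*1/1) = [71/125, 3/5) <- contains code 73/125
  emit 'a', narrow to [71/125, 3/5)

Answer: symbol=b low=2/5 high=3/5
symbol=a low=13/25 high=3/5
symbol=a low=71/125 high=3/5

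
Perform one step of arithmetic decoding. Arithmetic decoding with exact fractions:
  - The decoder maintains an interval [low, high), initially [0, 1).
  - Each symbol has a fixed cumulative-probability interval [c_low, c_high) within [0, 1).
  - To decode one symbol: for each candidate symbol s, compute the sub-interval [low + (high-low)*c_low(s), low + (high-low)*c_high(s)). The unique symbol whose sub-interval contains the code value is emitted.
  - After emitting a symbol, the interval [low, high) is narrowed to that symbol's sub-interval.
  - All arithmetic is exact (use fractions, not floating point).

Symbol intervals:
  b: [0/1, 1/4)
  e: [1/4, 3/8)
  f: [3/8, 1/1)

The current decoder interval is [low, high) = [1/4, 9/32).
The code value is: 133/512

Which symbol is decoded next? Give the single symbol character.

Interval width = high − low = 9/32 − 1/4 = 1/32
Scaled code = (code − low) / width = (133/512 − 1/4) / 1/32 = 5/16
  b: [0/1, 1/4) 
  e: [1/4, 3/8) ← scaled code falls here ✓
  f: [3/8, 1/1) 

Answer: e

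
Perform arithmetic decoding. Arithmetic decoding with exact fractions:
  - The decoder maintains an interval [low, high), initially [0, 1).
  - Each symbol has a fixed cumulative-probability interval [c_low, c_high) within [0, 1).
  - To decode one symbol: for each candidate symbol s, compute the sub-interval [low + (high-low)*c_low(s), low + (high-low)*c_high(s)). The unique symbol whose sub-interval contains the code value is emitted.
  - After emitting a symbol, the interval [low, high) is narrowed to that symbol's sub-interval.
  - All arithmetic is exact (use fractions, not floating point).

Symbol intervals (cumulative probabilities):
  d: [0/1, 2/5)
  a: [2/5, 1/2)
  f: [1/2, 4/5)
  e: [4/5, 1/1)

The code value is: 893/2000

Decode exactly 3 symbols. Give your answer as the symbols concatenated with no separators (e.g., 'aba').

Step 1: interval [0/1, 1/1), width = 1/1 - 0/1 = 1/1
  'd': [0/1 + 1/1*0/1, 0/1 + 1/1*2/5) = [0/1, 2/5)
  'a': [0/1 + 1/1*2/5, 0/1 + 1/1*1/2) = [2/5, 1/2) <- contains code 893/2000
  'f': [0/1 + 1/1*1/2, 0/1 + 1/1*4/5) = [1/2, 4/5)
  'e': [0/1 + 1/1*4/5, 0/1 + 1/1*1/1) = [4/5, 1/1)
  emit 'a', narrow to [2/5, 1/2)
Step 2: interval [2/5, 1/2), width = 1/2 - 2/5 = 1/10
  'd': [2/5 + 1/10*0/1, 2/5 + 1/10*2/5) = [2/5, 11/25)
  'a': [2/5 + 1/10*2/5, 2/5 + 1/10*1/2) = [11/25, 9/20) <- contains code 893/2000
  'f': [2/5 + 1/10*1/2, 2/5 + 1/10*4/5) = [9/20, 12/25)
  'e': [2/5 + 1/10*4/5, 2/5 + 1/10*1/1) = [12/25, 1/2)
  emit 'a', narrow to [11/25, 9/20)
Step 3: interval [11/25, 9/20), width = 9/20 - 11/25 = 1/100
  'd': [11/25 + 1/100*0/1, 11/25 + 1/100*2/5) = [11/25, 111/250)
  'a': [11/25 + 1/100*2/5, 11/25 + 1/100*1/2) = [111/250, 89/200)
  'f': [11/25 + 1/100*1/2, 11/25 + 1/100*4/5) = [89/200, 56/125) <- contains code 893/2000
  'e': [11/25 + 1/100*4/5, 11/25 + 1/100*1/1) = [56/125, 9/20)
  emit 'f', narrow to [89/200, 56/125)

Answer: aaf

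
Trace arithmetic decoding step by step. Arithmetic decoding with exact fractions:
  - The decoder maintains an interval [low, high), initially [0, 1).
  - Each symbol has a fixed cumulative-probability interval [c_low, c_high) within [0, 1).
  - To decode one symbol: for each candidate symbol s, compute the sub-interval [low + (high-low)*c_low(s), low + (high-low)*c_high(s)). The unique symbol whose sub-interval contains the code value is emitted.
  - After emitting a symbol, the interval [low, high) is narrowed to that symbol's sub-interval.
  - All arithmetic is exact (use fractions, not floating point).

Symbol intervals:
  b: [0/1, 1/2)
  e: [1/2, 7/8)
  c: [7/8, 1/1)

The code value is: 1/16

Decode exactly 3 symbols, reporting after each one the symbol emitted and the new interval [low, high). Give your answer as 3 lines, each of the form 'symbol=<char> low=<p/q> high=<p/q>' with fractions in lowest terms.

Step 1: interval [0/1, 1/1), width = 1/1 - 0/1 = 1/1
  'b': [0/1 + 1/1*0/1, 0/1 + 1/1*1/2) = [0/1, 1/2) <- contains code 1/16
  'e': [0/1 + 1/1*1/2, 0/1 + 1/1*7/8) = [1/2, 7/8)
  'c': [0/1 + 1/1*7/8, 0/1 + 1/1*1/1) = [7/8, 1/1)
  emit 'b', narrow to [0/1, 1/2)
Step 2: interval [0/1, 1/2), width = 1/2 - 0/1 = 1/2
  'b': [0/1 + 1/2*0/1, 0/1 + 1/2*1/2) = [0/1, 1/4) <- contains code 1/16
  'e': [0/1 + 1/2*1/2, 0/1 + 1/2*7/8) = [1/4, 7/16)
  'c': [0/1 + 1/2*7/8, 0/1 + 1/2*1/1) = [7/16, 1/2)
  emit 'b', narrow to [0/1, 1/4)
Step 3: interval [0/1, 1/4), width = 1/4 - 0/1 = 1/4
  'b': [0/1 + 1/4*0/1, 0/1 + 1/4*1/2) = [0/1, 1/8) <- contains code 1/16
  'e': [0/1 + 1/4*1/2, 0/1 + 1/4*7/8) = [1/8, 7/32)
  'c': [0/1 + 1/4*7/8, 0/1 + 1/4*1/1) = [7/32, 1/4)
  emit 'b', narrow to [0/1, 1/8)

Answer: symbol=b low=0/1 high=1/2
symbol=b low=0/1 high=1/4
symbol=b low=0/1 high=1/8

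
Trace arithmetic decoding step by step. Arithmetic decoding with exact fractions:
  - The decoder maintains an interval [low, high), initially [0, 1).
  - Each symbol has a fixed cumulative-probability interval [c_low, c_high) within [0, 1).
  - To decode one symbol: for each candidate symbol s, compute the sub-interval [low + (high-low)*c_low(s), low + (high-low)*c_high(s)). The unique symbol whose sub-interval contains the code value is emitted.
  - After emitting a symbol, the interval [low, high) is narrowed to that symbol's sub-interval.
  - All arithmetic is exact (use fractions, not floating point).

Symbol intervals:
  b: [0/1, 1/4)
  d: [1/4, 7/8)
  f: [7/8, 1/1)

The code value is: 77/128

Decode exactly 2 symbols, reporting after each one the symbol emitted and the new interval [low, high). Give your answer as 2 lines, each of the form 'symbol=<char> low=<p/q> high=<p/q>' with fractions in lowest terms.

Answer: symbol=d low=1/4 high=7/8
symbol=d low=13/32 high=51/64

Derivation:
Step 1: interval [0/1, 1/1), width = 1/1 - 0/1 = 1/1
  'b': [0/1 + 1/1*0/1, 0/1 + 1/1*1/4) = [0/1, 1/4)
  'd': [0/1 + 1/1*1/4, 0/1 + 1/1*7/8) = [1/4, 7/8) <- contains code 77/128
  'f': [0/1 + 1/1*7/8, 0/1 + 1/1*1/1) = [7/8, 1/1)
  emit 'd', narrow to [1/4, 7/8)
Step 2: interval [1/4, 7/8), width = 7/8 - 1/4 = 5/8
  'b': [1/4 + 5/8*0/1, 1/4 + 5/8*1/4) = [1/4, 13/32)
  'd': [1/4 + 5/8*1/4, 1/4 + 5/8*7/8) = [13/32, 51/64) <- contains code 77/128
  'f': [1/4 + 5/8*7/8, 1/4 + 5/8*1/1) = [51/64, 7/8)
  emit 'd', narrow to [13/32, 51/64)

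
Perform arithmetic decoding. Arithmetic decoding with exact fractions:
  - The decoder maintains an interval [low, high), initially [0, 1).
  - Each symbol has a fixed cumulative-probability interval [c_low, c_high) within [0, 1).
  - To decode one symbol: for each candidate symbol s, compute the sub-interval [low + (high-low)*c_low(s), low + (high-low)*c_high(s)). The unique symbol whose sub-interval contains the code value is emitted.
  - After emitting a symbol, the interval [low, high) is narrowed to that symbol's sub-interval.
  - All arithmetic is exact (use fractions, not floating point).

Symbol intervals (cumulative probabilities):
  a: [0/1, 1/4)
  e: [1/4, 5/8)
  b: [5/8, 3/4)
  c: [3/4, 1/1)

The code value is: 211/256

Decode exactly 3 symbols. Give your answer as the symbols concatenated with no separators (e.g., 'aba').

Answer: cea

Derivation:
Step 1: interval [0/1, 1/1), width = 1/1 - 0/1 = 1/1
  'a': [0/1 + 1/1*0/1, 0/1 + 1/1*1/4) = [0/1, 1/4)
  'e': [0/1 + 1/1*1/4, 0/1 + 1/1*5/8) = [1/4, 5/8)
  'b': [0/1 + 1/1*5/8, 0/1 + 1/1*3/4) = [5/8, 3/4)
  'c': [0/1 + 1/1*3/4, 0/1 + 1/1*1/1) = [3/4, 1/1) <- contains code 211/256
  emit 'c', narrow to [3/4, 1/1)
Step 2: interval [3/4, 1/1), width = 1/1 - 3/4 = 1/4
  'a': [3/4 + 1/4*0/1, 3/4 + 1/4*1/4) = [3/4, 13/16)
  'e': [3/4 + 1/4*1/4, 3/4 + 1/4*5/8) = [13/16, 29/32) <- contains code 211/256
  'b': [3/4 + 1/4*5/8, 3/4 + 1/4*3/4) = [29/32, 15/16)
  'c': [3/4 + 1/4*3/4, 3/4 + 1/4*1/1) = [15/16, 1/1)
  emit 'e', narrow to [13/16, 29/32)
Step 3: interval [13/16, 29/32), width = 29/32 - 13/16 = 3/32
  'a': [13/16 + 3/32*0/1, 13/16 + 3/32*1/4) = [13/16, 107/128) <- contains code 211/256
  'e': [13/16 + 3/32*1/4, 13/16 + 3/32*5/8) = [107/128, 223/256)
  'b': [13/16 + 3/32*5/8, 13/16 + 3/32*3/4) = [223/256, 113/128)
  'c': [13/16 + 3/32*3/4, 13/16 + 3/32*1/1) = [113/128, 29/32)
  emit 'a', narrow to [13/16, 107/128)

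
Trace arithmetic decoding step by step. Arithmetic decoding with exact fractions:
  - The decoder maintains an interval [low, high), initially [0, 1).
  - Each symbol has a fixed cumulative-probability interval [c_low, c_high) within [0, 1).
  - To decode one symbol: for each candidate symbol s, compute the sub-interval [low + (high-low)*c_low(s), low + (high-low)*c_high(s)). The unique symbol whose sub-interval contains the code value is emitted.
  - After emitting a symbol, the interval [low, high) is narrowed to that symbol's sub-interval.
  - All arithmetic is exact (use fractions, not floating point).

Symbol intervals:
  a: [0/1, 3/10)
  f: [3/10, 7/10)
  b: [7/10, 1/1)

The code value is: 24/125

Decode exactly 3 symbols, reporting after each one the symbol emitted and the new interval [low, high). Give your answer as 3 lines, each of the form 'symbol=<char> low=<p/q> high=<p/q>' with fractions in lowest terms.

Step 1: interval [0/1, 1/1), width = 1/1 - 0/1 = 1/1
  'a': [0/1 + 1/1*0/1, 0/1 + 1/1*3/10) = [0/1, 3/10) <- contains code 24/125
  'f': [0/1 + 1/1*3/10, 0/1 + 1/1*7/10) = [3/10, 7/10)
  'b': [0/1 + 1/1*7/10, 0/1 + 1/1*1/1) = [7/10, 1/1)
  emit 'a', narrow to [0/1, 3/10)
Step 2: interval [0/1, 3/10), width = 3/10 - 0/1 = 3/10
  'a': [0/1 + 3/10*0/1, 0/1 + 3/10*3/10) = [0/1, 9/100)
  'f': [0/1 + 3/10*3/10, 0/1 + 3/10*7/10) = [9/100, 21/100) <- contains code 24/125
  'b': [0/1 + 3/10*7/10, 0/1 + 3/10*1/1) = [21/100, 3/10)
  emit 'f', narrow to [9/100, 21/100)
Step 3: interval [9/100, 21/100), width = 21/100 - 9/100 = 3/25
  'a': [9/100 + 3/25*0/1, 9/100 + 3/25*3/10) = [9/100, 63/500)
  'f': [9/100 + 3/25*3/10, 9/100 + 3/25*7/10) = [63/500, 87/500)
  'b': [9/100 + 3/25*7/10, 9/100 + 3/25*1/1) = [87/500, 21/100) <- contains code 24/125
  emit 'b', narrow to [87/500, 21/100)

Answer: symbol=a low=0/1 high=3/10
symbol=f low=9/100 high=21/100
symbol=b low=87/500 high=21/100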